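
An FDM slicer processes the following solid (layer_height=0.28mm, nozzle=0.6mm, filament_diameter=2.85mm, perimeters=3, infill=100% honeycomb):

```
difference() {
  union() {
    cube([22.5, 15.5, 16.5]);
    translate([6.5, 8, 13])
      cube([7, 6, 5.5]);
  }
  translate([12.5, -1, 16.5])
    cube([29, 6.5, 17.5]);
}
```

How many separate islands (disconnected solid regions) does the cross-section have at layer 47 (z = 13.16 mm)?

At z = 13.16 mm: the cube (footprint 22.5×15.5) is included at this height; the cube at (6.5, 8) (footprint 7×6) is included at this height; Merging all regions: the 7×6 cube at (6.5, 8) lies entirely inside the 22.5×15.5 cube, so the union is just the 22.5×15.5 cube — 1 connected region; the cube at (12.5, -1) is absent (z outside [16.5, 34]); After the difference (first − rest): none of the subtracted shapes is present at this height, so that combined region is unchanged — 1 connected region. Overall, the cross-section is a single solid region. Island count = 1.

1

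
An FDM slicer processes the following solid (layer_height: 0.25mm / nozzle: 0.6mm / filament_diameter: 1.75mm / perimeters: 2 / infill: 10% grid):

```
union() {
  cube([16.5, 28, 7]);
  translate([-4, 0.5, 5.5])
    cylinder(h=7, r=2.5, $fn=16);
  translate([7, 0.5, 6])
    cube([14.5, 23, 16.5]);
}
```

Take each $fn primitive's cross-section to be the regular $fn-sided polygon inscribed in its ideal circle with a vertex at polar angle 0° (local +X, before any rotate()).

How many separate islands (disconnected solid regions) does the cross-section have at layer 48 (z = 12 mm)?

2

At z = 12 mm: the cube is not intersected at this z (z outside [0, 7]); the cylinder at (-4, 0.5): section is a regular 16-gon, circumradius r=2.5; the cube at (7, 0.5) (footprint 14.5×23) is included at this height; Taking the union: the 2 present regions are separate (no shared area or edge), so areas and boundary lengths simply add and each stays a separate island — 2 connected regions. Overall, the cross-section has 2 separate islands. Island count = 2.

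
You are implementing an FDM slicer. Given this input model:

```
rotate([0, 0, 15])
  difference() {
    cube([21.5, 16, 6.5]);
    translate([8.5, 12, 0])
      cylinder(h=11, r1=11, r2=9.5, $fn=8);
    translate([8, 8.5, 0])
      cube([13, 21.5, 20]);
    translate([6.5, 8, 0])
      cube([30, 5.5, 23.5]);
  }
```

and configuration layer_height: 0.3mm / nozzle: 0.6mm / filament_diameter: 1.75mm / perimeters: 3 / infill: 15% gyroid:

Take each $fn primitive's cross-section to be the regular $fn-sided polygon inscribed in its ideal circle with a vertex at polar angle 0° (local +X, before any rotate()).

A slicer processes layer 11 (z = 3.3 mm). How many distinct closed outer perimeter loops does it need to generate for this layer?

2

At z = 3.3 mm: the 21.5×16 cube contributes its full rectangle; the cone at (8.5, 12) contributes a regular 8-gon of circumradius 10.550 (interpolated between r1=11 and r2=9.5 at t=0.300); the cube at (8, 8.5) is present — its section is the full 13×21.5 rectangle; the cube at (6.5, 8) is present — its section is the full 30×5.5 rectangle; Subtracting the remaining from the first: starting from the 21.5×16 cube, the cone at (8.5, 12) partially overlaps it — only the 225.22 mm² overlap (of its 314.81 mm²) is removed, clipping the outline; the 13×21.5 cube at (8, 8.5) partially overlaps it — only the 20.48 mm² overlap (of its 279.50 mm²) is removed, clipping the outline; the 30×5.5 cube at (6.5, 8) partially overlaps it — only the 4.50 mm² overlap (of its 165.00 mm²) is removed, clipping the outline — 2 connected regions; (rotated 15° about Z; rotation is an isometry so areas/perimeters/island counts are preserved). The result has 2 disconnected regions.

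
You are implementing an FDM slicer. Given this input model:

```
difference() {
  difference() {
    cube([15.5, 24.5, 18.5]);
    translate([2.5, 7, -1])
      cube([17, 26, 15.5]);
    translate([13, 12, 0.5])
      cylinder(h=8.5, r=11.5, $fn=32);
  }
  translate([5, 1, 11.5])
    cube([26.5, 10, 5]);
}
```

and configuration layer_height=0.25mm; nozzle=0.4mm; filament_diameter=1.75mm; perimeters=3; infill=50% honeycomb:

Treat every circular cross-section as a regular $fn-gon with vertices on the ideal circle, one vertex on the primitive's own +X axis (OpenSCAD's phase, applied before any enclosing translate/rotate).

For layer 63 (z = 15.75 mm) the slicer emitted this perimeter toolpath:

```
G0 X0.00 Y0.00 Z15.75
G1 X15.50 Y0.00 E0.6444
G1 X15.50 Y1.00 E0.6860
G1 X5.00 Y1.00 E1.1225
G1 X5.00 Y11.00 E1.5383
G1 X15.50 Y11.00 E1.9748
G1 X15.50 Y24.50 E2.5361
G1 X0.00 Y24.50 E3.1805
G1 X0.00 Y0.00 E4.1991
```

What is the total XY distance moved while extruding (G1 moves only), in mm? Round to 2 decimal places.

101.00 mm

Sum the Euclidean lengths of each G1 segment: total = 101.00 mm.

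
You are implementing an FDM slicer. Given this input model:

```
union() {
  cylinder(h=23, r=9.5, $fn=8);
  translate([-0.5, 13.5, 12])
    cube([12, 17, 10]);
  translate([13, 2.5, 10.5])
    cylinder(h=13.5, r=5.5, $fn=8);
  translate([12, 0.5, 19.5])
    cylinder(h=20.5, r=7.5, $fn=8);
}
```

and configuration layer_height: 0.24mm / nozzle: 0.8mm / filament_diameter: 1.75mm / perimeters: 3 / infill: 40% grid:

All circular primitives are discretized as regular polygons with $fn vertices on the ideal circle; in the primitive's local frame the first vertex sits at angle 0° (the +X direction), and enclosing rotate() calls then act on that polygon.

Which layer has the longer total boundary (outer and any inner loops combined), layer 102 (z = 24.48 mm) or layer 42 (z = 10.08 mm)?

Layer 102 (z = 24.48): the cylinder does not reach this height (z outside [0, 23]); the cube at (-0.5, 13.5) does not reach this height (z outside [12, 22]); the cylinder at (13, 2.5) does not reach this height (z outside [10.5, 24]); the r=7.5 cylinder at (12, 0.5) gives a regular 8-gon of circumradius 7.5 (constant along its height) (perimeter = 2·8·7.500·sin(180°/8) = 45.92 mm); Merging all regions: only the r=7.5 cylinder at (12, 0.5) is present, so the union is just that shape — boundary = 45.92 mm. So its perimeter = 45.92 mm. Layer 42 (z = 10.08): the r=9.5 cylinder contributes a regular 8-gon of circumradius 9.5 (perimeter = 2·8·9.500·sin(180°/8) = 58.17 mm); the cube at (-0.5, 13.5) does not reach this height (z outside [12, 22]); the cylinder at (13, 2.5) is absent (z outside [10.5, 24]); the cylinder at (12, 0.5) does not reach this height (z outside [19.5, 40]); Taking the union: only the r=9.5 cylinder is present, so the union is just that shape — boundary = 58.17 mm. So its perimeter = 58.17 mm. Layer 42 is larger (58.17 vs 45.92 mm).

layer 42 (z = 10.08 mm)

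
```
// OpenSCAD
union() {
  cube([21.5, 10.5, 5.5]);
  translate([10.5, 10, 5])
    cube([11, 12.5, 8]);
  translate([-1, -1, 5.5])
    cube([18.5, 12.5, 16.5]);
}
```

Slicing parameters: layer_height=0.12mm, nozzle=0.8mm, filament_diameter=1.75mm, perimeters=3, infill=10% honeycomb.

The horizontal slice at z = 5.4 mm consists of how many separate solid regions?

1

At z = 5.4 mm: the 21.5×10.5 cube contributes its full rectangle; the cube at (10.5, 10) is present — its section is the full 11×12.5 rectangle; the cube at (-1, -1) is not intersected at this z (z outside [5.5, 22]); Combining (union): the regions partially overlap (shared area 5.50 mm²), so overlapping operands fuse into one piece — 1 connected region. The result has 1 disconnected region.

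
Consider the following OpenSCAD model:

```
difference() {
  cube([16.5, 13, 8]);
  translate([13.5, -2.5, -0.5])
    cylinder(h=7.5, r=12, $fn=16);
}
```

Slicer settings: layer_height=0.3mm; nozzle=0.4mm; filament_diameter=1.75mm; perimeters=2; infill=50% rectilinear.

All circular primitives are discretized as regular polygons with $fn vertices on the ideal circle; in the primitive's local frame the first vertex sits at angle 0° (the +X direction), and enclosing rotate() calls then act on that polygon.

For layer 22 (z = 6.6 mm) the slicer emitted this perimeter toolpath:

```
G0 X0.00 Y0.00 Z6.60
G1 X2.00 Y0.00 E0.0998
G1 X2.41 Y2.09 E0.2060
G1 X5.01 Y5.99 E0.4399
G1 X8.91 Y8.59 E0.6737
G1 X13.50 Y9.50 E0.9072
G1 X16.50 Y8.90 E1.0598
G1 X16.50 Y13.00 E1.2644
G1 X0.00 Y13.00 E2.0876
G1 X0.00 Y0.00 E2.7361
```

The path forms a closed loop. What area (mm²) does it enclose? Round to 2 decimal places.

Apply the shoelace formula to the sequence of (X, Y) vertices; enclosed area = 106.02 mm².

106.02 mm²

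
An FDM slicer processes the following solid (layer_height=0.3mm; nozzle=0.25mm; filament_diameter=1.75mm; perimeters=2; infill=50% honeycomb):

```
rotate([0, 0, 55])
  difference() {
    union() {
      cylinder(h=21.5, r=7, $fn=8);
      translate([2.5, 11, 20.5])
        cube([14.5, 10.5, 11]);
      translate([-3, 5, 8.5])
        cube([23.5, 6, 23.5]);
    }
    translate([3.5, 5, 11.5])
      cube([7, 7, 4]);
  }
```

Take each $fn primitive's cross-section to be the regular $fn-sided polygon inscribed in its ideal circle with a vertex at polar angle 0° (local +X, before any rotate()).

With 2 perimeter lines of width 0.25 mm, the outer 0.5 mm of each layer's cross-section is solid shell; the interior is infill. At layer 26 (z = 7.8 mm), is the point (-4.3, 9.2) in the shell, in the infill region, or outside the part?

outside

At z = 7.8 mm: the cylinder: section is a regular 8-gon, circumradius r=7; the cube at (2.5, 11) is absent (z outside [20.5, 31.5]); the cube at (-3, 5) is not intersected at this z (z outside [8.5, 32]); Taking the union: only the r=7 cylinder is present, so the union is just that shape — 1 connected region; the cube at (3.5, 5) is not intersected at this z (z outside [11.5, 15.5]); Subtracting the remaining from the first: none of the subtracted shapes is present at this height, so the result so far is unchanged — 1 connected region; (whole slice rotated 55° about Z — lengths, areas and connectivity unchanged). Overall, the cross-section is a single solid region. Undo the 55° rotation: the query point maps to (5.070, 8.799) in the un-rotated model frame. The nearest boundary edge runs (4.95, 4.95)→(0.00, 7.00); distance from the point to it = 3.60 mm. The point is not inside any of the regions above, so it lies outside the cross-section (3.60 mm from the nearest boundary).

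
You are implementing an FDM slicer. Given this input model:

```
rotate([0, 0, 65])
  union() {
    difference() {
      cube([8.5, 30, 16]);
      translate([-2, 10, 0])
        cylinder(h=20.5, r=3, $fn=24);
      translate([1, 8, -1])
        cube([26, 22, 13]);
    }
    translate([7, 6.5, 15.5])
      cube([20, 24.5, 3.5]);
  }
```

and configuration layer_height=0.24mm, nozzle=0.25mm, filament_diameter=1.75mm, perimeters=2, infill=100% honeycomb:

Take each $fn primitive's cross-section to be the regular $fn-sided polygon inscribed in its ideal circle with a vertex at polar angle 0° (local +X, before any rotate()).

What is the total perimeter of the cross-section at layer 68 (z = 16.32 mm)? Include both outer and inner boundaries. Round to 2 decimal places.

89.00 mm

At z = 16.32 mm: the cube does not reach this height (z outside [0, 16]); the r=3 cylinder at (-2, 10) gives a regular 24-gon of circumradius 3 (constant along its height) (perimeter = 2·24·3.000·sin(180°/24) = 18.80 mm); the cube at (1, 8) does not reach this height (z outside [-1, 12]); Taking the first minus the rest: the first operand is absent here, so nothing remains; the cube at (7, 6.5) is present — its section is the full 20×24.5 rectangle (perimeter 89.00 mm); Combining (union): only the 20×24.5 cube at (7, 6.5) is present, so the union is just that shape — boundary = 89.00 mm; (rotated 65° about Z; rotation is an isometry so areas/perimeters/island counts are preserved). Overall, the cross-section is a single solid region. Total boundary length (outer) = 89.00 mm.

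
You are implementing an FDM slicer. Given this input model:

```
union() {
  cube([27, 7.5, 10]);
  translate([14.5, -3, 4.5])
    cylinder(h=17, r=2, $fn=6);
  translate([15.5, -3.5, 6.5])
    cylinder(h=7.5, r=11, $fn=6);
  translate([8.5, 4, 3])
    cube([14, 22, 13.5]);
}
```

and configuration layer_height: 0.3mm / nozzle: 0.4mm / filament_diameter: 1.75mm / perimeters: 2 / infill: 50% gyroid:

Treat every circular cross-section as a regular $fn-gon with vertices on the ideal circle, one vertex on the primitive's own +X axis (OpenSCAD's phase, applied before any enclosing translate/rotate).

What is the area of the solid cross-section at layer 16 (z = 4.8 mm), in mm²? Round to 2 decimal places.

471.89 mm²

At z = 4.8 mm: the cube is present — its section is the full 27×7.5 rectangle (area 202.50 mm²); the r=2 cylinder at (14.5, -3) contributes a regular 6-gon of circumradius 2 (area = (6/2)·2.000²·sin(360°/6) = 10.39 mm²); the cylinder at (15.5, -3.5) does not reach this height (z outside [6.5, 14]); the cube at (8.5, 4) is present — its section is the full 14×22 rectangle (area 308.00 mm²); Combining (union): the regions partially overlap — summed areas 520.89 mm² minus the doubly-counted overlap 49.00 mm² gives 471.89 mm² — area = 471.89 mm². Overall, the cross-section has 2 separate islands. Net area = 471.89 mm².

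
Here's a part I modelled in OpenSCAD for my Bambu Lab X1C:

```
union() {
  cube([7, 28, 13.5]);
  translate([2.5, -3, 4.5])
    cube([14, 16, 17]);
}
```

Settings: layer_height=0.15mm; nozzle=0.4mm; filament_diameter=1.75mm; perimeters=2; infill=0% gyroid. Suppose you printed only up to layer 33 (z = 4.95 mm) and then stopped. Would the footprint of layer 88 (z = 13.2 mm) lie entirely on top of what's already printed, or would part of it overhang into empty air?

entirely on top

Compare the two slices. At z = 4.95: the cube is present — its section is the full 7×28 rectangle (area 196.00 mm²); the cube at (2.5, -3) (footprint 14×16) is included at this height (area 224.00 mm²); Taking the union: the regions partially overlap — summed areas 420.00 mm² minus the doubly-counted overlap 58.50 mm² gives 361.50 mm² — area = 361.50 mm². At z = 13.2: the cube (footprint 7×28) is included at this height (area 196.00 mm²); the cube at (2.5, -3) is present — its section is the full 14×16 rectangle (area 224.00 mm²); Taking the union: the regions partially overlap — summed areas 420.00 mm² minus the doubly-counted overlap 58.50 mm² gives 361.50 mm² — area = 361.50 mm². Checking containment: the cross-section at z = 13.2 is a subset of the cross-section at z = 4.95.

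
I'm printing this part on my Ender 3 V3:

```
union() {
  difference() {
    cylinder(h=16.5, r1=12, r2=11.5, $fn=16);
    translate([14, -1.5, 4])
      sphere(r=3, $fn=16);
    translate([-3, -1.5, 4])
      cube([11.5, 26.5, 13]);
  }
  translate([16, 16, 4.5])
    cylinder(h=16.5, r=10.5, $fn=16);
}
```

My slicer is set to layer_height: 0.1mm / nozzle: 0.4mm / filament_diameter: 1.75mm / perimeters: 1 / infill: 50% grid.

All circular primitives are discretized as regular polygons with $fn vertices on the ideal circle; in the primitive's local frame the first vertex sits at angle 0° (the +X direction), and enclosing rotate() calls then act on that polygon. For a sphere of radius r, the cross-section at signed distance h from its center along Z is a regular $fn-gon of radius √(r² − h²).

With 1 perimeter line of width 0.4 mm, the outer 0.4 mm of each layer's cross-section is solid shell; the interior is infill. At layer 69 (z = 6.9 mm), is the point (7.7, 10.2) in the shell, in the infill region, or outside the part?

At z = 6.9 mm: the cone: at t=0.418 of its height the radius interpolates to r₁+(r₂−r₁)t = 11.791, giving a regular 16-gon of that circumradius; the r=3 sphere at (14, -1.5) slices to a regular 16-gon of circumradius 0.768 (√(r²−h²) with h=2.9 from center); the 11.5×26.5 cube at (-3, -1.5) contributes its full rectangle; Subtracting the remaining from the first: starting from the cone, the r=3 sphere at (14, -1.5) misses the remaining region (no effect); the 11.5×26.5 cube at (-3, -1.5) partially overlaps it — only the 141.02 mm² overlap (of its 304.75 mm²) is removed, clipping the outline — 1 connected region; the r=10.5 cylinder at (16, 16) gives a regular 16-gon of circumradius 10.5 (constant along its height); Combining (union): the 2 present regions are separate (no shared area or edge), so areas and boundary lengths simply add and each stays a separate island — 2 connected regions. Overall, the cross-section has 2 separate islands. The nearest boundary edge runs (8.58, 8.58)→(6.30, 11.98); distance from the point to it = 0.17 mm. (Shell/infill is judged within the island containing the point — the largest one.) The point is inside the cross-section, 0.17 mm from the nearest boundary — within the 0.4 mm shell band (1 × 0.4).

shell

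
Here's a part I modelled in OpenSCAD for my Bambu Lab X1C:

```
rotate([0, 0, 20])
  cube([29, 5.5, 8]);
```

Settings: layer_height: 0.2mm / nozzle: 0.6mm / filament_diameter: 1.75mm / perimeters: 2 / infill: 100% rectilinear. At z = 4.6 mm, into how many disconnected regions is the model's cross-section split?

At z = 4.6 mm: the 29×5.5 cube contributes its full rectangle; (rotated 20° about Z; rotation is an isometry so areas/perimeters/island counts are preserved). The result has 1 disconnected region.

1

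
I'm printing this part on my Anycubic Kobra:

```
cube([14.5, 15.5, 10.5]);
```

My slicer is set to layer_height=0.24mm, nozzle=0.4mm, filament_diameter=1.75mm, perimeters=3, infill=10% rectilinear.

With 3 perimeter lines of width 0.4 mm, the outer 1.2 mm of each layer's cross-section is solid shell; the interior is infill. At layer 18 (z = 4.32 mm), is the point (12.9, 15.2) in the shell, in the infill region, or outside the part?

At z = 4.32 mm: the 14.5×15.5 cube contributes its full rectangle. Overall, the cross-section is a single solid region. The nearest boundary edge runs (14.50, 15.50)→(0.00, 15.50); distance from the point to it = 0.30 mm. The point is inside the cross-section, 0.30 mm from the nearest boundary — within the 1.2 mm shell band (3 × 0.4).

shell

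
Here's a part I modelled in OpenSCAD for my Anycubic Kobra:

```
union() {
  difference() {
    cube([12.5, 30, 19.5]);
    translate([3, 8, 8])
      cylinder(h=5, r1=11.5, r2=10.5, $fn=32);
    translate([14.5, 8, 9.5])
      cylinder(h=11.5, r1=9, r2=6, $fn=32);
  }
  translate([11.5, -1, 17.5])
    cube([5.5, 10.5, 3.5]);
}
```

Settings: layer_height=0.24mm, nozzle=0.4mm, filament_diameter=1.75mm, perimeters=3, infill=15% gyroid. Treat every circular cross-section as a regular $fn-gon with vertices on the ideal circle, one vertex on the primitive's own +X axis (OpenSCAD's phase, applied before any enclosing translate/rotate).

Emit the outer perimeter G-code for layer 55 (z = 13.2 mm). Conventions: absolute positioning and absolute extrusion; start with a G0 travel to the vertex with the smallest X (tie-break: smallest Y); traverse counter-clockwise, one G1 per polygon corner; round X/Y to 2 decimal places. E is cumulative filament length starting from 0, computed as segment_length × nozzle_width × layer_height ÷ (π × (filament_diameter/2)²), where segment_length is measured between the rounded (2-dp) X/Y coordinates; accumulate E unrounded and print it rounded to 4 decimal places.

At z = 13.2 mm: the 12.5×30 cube contributes its full rectangle; the cone at (3, 8) is absent (z outside [8, 13]); the cone at (14.5, 8): at t=0.322 of its height the radius interpolates to r₁+(r₂−r₁)t = 8.035, giving a regular 32-gon of that circumradius; Subtracting the remaining from the first: starting from the 12.5×30 cube, the cone at (14.5, 8) partially overlaps it — only the 69.05 mm² overlap (of its 201.51 mm²) is removed, clipping the outline — 1 connected region; the cube at (11.5, -1) is not intersected at this z (z outside [17.5, 21]); Taking the union: only the result so far is present, so the union is just that shape — 1 connected region. The outline is a single polygon with 19 vertices. Extrusion per mm of travel: 0.4 × 0.24 / (π × 0.875²) = 0.039912. Accumulating E over each segment gives final E = 3.6177.

G0 X0.00 Y0.00 Z13.20
G1 X12.50 Y0.00 E0.4989
G1 X12.50 Y0.25 E0.5089
G1 X11.43 Y0.58 E0.5536
G1 X10.04 Y1.32 E0.6164
G1 X8.82 Y2.32 E0.6794
G1 X7.82 Y3.54 E0.7423
G1 X7.08 Y4.93 E0.8052
G1 X6.62 Y6.43 E0.8678
G1 X6.47 Y8.00 E0.9308
G1 X6.62 Y9.57 E0.9937
G1 X7.08 Y11.07 E1.0563
G1 X7.82 Y12.46 E1.1192
G1 X8.82 Y13.68 E1.1821
G1 X10.04 Y14.68 E1.2451
G1 X11.43 Y15.42 E1.3079
G1 X12.50 Y15.75 E1.3526
G1 X12.50 Y30.00 E1.9214
G1 X0.00 Y30.00 E2.4203
G1 X0.00 Y0.00 E3.6177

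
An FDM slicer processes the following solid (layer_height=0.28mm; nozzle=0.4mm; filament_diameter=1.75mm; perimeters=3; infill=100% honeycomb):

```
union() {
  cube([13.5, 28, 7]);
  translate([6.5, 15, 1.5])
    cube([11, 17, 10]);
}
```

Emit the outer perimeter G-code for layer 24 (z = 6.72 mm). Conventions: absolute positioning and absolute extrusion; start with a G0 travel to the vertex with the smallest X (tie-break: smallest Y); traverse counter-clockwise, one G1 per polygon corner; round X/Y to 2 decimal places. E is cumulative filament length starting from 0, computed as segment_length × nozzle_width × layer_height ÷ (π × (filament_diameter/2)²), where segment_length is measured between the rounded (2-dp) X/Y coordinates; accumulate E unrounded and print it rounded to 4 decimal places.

G0 X0.00 Y0.00 Z6.72
G1 X13.50 Y0.00 E0.6286
G1 X13.50 Y15.00 E1.3271
G1 X17.50 Y15.00 E1.5133
G1 X17.50 Y32.00 E2.3049
G1 X6.50 Y32.00 E2.8171
G1 X6.50 Y28.00 E3.0034
G1 X0.00 Y28.00 E3.3061
G1 X0.00 Y0.00 E4.6099

At z = 6.72 mm: the 13.5×28 cube contributes its full rectangle; the cube at (6.5, 15) (footprint 11×17) is included at this height; Taking the union: the regions partially overlap (shared area 91.00 mm²), so overlapping operands fuse into one piece — 1 connected region. The outline is a single polygon with 8 vertices. Extrusion per mm of travel: 0.4 × 0.28 / (π × 0.875²) = 0.046564. Accumulating E over each segment gives final E = 4.6099.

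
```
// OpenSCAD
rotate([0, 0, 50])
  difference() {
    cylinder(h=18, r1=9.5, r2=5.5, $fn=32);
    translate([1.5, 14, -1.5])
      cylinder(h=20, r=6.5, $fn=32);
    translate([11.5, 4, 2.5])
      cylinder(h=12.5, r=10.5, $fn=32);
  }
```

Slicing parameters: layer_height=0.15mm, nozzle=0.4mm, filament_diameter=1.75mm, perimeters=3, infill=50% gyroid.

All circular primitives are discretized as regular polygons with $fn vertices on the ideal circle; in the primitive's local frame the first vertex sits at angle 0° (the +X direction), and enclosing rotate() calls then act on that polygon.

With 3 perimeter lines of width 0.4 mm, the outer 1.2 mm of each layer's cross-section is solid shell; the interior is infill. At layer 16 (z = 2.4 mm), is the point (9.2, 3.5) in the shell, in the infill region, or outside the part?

At z = 2.4 mm: the cone (r1=9.5→r2=5.5) has section circumradius 8.967 here — a regular 32-gon; the r=6.5 cylinder at (1.5, 14) contributes a regular 32-gon of circumradius 6.5; the cylinder at (11.5, 4) does not reach this height (z outside [2.5, 15]); Subtracting the remaining from the first: starting from the cone, the r=6.5 cylinder at (1.5, 14) partially overlaps it — only the 5.58 mm² overlap (of its 131.88 mm²) is removed, clipping the outline — 1 connected region; (rotated 50° about Z; rotation is an isometry so areas/perimeters/island counts are preserved). Overall, the cross-section is a single solid region. Undo the 50° rotation: the query point maps to (8.595, -4.798) in the un-rotated model frame. The nearest boundary edge runs (8.28, -3.43)→(7.46, -4.98); distance from the point to it = 0.92 mm. The point is not inside any of the regions above, so it lies outside the cross-section (0.92 mm from the nearest boundary).

outside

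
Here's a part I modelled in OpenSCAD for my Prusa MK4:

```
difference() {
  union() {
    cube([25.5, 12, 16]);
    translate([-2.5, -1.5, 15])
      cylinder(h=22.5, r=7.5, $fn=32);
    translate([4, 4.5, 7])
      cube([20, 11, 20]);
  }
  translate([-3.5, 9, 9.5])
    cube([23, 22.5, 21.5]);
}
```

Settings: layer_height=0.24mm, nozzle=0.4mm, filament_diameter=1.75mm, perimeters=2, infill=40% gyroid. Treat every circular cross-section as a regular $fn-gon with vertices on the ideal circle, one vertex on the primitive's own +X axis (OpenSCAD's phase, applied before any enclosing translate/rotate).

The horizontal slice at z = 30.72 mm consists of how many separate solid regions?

1

At z = 30.72 mm: the cube does not reach this height (z outside [0, 16]); the cylinder at (-2.5, -1.5): section is a regular 32-gon, circumradius r=7.5; the cube at (4, 4.5) does not reach this height (z outside [7, 27]); Merging all regions: only the r=7.5 cylinder at (-2.5, -1.5) is present, so the union is just that shape — 1 connected region; the cube at (-3.5, 9) (footprint 23×22.5) is included at this height; Subtracting the remaining from the first: starting from the result so far, the 23×22.5 cube at (-3.5, 9) misses the remaining region (no effect) — 1 connected region. The result has 1 disconnected region.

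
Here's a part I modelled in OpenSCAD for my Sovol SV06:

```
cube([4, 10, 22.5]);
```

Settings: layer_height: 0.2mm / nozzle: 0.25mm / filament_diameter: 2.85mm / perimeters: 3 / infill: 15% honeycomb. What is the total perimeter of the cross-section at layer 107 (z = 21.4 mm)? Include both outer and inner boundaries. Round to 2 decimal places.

At z = 21.4 mm: the 4×10 cube contributes its full rectangle (perimeter 28.00 mm). Overall, the cross-section is a single solid region. Total boundary length (outer) = 28.00 mm.

28.00 mm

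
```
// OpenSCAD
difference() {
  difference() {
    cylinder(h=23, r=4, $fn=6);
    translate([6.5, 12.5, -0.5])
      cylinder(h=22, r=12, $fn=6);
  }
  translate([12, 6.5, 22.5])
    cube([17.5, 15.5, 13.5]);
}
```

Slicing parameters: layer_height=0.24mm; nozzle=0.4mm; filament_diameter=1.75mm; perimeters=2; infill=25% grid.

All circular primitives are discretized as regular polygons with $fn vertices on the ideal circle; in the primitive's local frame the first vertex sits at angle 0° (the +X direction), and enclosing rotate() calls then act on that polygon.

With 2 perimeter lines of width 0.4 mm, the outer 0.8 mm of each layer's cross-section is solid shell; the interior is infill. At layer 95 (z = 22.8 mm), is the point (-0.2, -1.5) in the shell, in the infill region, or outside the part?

infill

At z = 22.8 mm: the r=4 cylinder gives a regular 6-gon of circumradius 4 (constant along its height); the cylinder at (6.5, 12.5) does not reach this height (z outside [-0.5, 21.5]); Subtracting the remaining from the first: none of the subtracted shapes is present at this height, so the r=4 cylinder is unchanged — 1 connected region; the cube at (12, 6.5) (footprint 17.5×15.5) is included at this height; Subtracting the remaining from the first: starting from the result so far, the 17.5×15.5 cube at (12, 6.5) misses the remaining region (no effect) — 1 connected region. Overall, the cross-section is a single solid region. The nearest boundary edge runs (2.00, -3.46)→(-2.00, -3.46); distance from the point to it = 1.96 mm. The point is inside the cross-section and 1.96 mm from the nearest boundary — more than the 0.8 mm shell width (2 × 0.4), so it's in the infill interior.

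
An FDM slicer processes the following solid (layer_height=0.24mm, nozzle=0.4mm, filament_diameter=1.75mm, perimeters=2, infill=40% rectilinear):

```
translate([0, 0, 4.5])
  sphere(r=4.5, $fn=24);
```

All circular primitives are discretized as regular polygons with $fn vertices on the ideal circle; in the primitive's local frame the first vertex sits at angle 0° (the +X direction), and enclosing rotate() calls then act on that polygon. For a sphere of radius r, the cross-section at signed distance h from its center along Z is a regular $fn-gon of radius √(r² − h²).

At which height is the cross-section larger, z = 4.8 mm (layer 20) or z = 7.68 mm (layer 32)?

layer 20 (z = 4.8 mm)

Layer 20 (z = 4.8): the sphere: section is a regular 24-gon, circumradius = √(r²−h²) = √(4.5²−0.3²) = 4.490 (area = (24/2)·4.490²·sin(360°/24) = 62.61 mm²). So its area = 62.61 mm². Layer 32 (z = 7.68): the r=4.5 sphere contributes a regular 24-gon of circumradius √(4.5²−3.18²) = 3.184 (area = (24/2)·3.184²·sin(360°/24) = 31.49 mm²). So its area = 31.49 mm². Layer 20 is larger (62.61 vs 31.49 mm²).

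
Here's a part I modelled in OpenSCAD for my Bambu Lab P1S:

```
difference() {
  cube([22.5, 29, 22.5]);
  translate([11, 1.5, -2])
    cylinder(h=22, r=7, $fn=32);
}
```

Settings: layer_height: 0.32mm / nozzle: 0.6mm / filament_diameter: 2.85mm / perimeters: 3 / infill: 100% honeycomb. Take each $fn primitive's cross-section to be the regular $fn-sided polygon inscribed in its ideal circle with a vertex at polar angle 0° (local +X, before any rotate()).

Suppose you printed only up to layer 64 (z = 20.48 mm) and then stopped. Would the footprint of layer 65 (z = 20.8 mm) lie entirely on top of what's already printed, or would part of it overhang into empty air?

Compare the two slices. At z = 20.48: the cube is present — its section is the full 22.5×29 rectangle (area 652.50 mm²); the cylinder at (11, 1.5) is not intersected at this z (z outside [-2, 20]); After the difference (first − rest): none of the subtracted shapes is present at this height, so the 22.5×29 cube is unchanged — area = 652.50 mm². At z = 20.8: the 22.5×29 cube contributes its full rectangle (area 652.50 mm²); the cylinder at (11, 1.5) is absent (z outside [-2, 20]); After the difference (first − rest): none of the subtracted shapes is present at this height, so the 22.5×29 cube is unchanged — area = 652.50 mm². Checking containment: the cross-section at z = 20.8 is a subset of the cross-section at z = 20.48.

entirely on top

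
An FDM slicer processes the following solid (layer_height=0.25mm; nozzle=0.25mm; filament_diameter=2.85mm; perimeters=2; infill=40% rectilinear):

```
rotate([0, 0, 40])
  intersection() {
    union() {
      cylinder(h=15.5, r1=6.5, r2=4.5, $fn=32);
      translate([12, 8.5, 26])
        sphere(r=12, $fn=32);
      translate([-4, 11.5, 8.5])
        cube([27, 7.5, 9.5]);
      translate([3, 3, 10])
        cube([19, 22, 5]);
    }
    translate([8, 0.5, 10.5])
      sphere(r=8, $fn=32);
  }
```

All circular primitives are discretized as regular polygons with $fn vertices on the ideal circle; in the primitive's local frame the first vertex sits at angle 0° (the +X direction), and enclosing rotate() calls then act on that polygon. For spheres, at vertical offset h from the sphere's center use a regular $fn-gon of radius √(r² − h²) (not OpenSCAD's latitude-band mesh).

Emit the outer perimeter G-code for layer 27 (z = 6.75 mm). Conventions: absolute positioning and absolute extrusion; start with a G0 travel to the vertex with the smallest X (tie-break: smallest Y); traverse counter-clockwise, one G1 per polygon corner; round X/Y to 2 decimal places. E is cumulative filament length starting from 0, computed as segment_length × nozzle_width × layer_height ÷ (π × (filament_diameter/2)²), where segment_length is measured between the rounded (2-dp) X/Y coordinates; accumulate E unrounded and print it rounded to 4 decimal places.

At z = 6.75 mm: the cone (r1=6.5→r2=4.5) has section circumradius 5.629 here — a regular 32-gon; the sphere at (12, 8.5) does not reach this height (|z−center|=19.250 > r=12); the cube at (-4, 11.5) is absent (z outside [8.5, 18]); the cube at (3, 3) is not intersected at this z (z outside [10, 15]); Merging all regions: only the cone is present, so the union is just that shape — 1 connected region; the sphere at (8, 0.5): section is a regular 32-gon, circumradius = √(r²−h²) = √(8²−3.75²) = 7.067; After intersecting: the r=8 sphere at (8, 0.5) partially overlaps that combined region; clipping to the common part keeps 31.26 mm² — 1 connected region; (rotated 40° about Z; rotation is an isometry so areas/perimeters/island counts are preserved). The outline is a single polygon with 20 vertices. Extrusion per mm of travel: 0.25 × 0.25 / (π × 1.425²) = 0.009797. Accumulating E over each segment gives final E = 0.2179.

G0 X-1.23 Y5.47 Z6.75
G1 X-1.22 Y4.76 E0.0070
G1 X-0.93 Y3.40 E0.0206
G1 X-0.39 Y2.13 E0.0341
G1 X0.39 Y0.98 E0.0477
G1 X1.38 Y0.01 E0.0613
G1 X2.54 Y-0.74 E0.0748
G1 X3.83 Y-1.26 E0.0885
G1 X5.19 Y-1.51 E0.1020
G1 X5.42 Y-1.51 E0.1043
G1 X5.61 Y-0.49 E0.1144
G1 X5.60 Y0.61 E0.1252
G1 X5.37 Y1.69 E0.1360
G1 X4.94 Y2.71 E0.1469
G1 X4.31 Y3.62 E0.1577
G1 X3.52 Y4.39 E0.1685
G1 X2.60 Y4.99 E0.1793
G1 X1.58 Y5.40 E0.1900
G1 X0.49 Y5.61 E0.2009
G1 X-0.61 Y5.60 E0.2117
G1 X-1.23 Y5.47 E0.2179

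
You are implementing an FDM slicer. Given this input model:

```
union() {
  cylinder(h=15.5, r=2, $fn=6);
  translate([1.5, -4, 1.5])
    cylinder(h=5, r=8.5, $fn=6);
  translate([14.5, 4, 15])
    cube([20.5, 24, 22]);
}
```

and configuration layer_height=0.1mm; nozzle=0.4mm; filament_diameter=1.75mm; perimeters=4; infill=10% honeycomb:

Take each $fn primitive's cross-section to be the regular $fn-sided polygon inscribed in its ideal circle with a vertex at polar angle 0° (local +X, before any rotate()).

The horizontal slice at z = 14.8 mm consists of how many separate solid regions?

At z = 14.8 mm: the r=2 cylinder gives a regular 6-gon of circumradius 2 (constant along its height); the cylinder at (1.5, -4) does not reach this height (z outside [1.5, 6.5]); the cube at (14.5, 4) is absent (z outside [15, 37]); Combining (union): only the r=2 cylinder is present, so the union is just that shape — 1 connected region. The result has 1 disconnected region.

1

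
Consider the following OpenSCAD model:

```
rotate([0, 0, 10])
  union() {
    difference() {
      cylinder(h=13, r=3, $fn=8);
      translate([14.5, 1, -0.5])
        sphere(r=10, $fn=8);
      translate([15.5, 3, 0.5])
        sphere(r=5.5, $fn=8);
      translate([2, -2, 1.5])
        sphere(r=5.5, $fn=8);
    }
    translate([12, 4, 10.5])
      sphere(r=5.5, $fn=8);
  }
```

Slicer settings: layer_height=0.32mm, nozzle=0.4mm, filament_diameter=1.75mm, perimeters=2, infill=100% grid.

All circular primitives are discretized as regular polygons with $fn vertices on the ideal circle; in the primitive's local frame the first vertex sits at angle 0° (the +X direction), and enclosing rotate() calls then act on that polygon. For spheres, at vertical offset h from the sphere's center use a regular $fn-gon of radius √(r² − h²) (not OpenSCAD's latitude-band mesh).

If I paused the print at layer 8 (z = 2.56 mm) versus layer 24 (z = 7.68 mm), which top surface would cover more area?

Layer 8 (z = 2.56): the r=3 cylinder gives a regular 8-gon of circumradius 3 (constant along its height) (area = (8/2)·3.000²·sin(360°/8) = 25.46 mm²); the r=10 sphere at (14.5, 1) contributes a regular 8-gon of circumradius √(10²−3.06²) = 9.520 (area = (8/2)·9.520²·sin(360°/8) = 256.36 mm²); the r=5.5 sphere at (15.5, 3) slices to a regular 8-gon of circumradius 5.100 (√(r²−h²) with h=2.06 from center) (area = (8/2)·5.100²·sin(360°/8) = 73.56 mm²); the sphere at (2, -2): section is a regular 8-gon, circumradius = √(r²−h²) = √(5.5²−1.06²) = 5.397 (area = (8/2)·5.397²·sin(360°/8) = 82.38 mm²); After the difference (first − rest): starting from the r=3 cylinder (25.46 mm²), the r=10 sphere at (14.5, 1) misses the remaining region (no effect); the r=5.5 sphere at (15.5, 3) misses the remaining region (no effect); the r=5.5 sphere at (2, -2) partially overlaps it — only the 23.53 mm² overlap (of its 82.38 mm²) is removed, clipping the outline — area = 1.92 mm²; the sphere at (12, 4) is not intersected at this z (|z−center|=7.940 > r=5.5); Merging all regions: only the result so far is present, so the union is just that shape — area = 1.92 mm²; (whole slice rotated 10° about Z — lengths, areas and connectivity unchanged). So its area = 1.92 mm². Layer 24 (z = 7.68): the r=3 cylinder gives a regular 8-gon of circumradius 3 (constant along its height) (area = (8/2)·3.000²·sin(360°/8) = 25.46 mm²); the r=10 sphere at (14.5, 1) contributes a regular 8-gon of circumradius √(10²−8.18²) = 5.752 (area = (8/2)·5.752²·sin(360°/8) = 93.59 mm²); the sphere at (15.5, 3) is not intersected at this z (|z−center|=7.180 > r=5.5); the sphere at (2, -2) is absent (|z−center|=6.180 > r=5.5); Taking the first minus the rest: starting from the r=3 cylinder (25.46 mm²), the r=10 sphere at (14.5, 1) misses the remaining region (no effect) — area = 25.46 mm²; the sphere at (12, 4): section is a regular 8-gon, circumradius = √(r²−h²) = √(5.5²−2.82²) = 4.722 (area = (8/2)·4.722²·sin(360°/8) = 63.07 mm²); Merging all regions: the 2 present regions are separate (no shared area or edge), so areas and boundary lengths simply add and each stays a separate island — area = 88.52 mm²; (rotated 10° about Z; rotation is an isometry so areas/perimeters/island counts are preserved). So its area = 88.52 mm². Layer 24 is larger (88.52 vs 1.92 mm²).

layer 24 (z = 7.68 mm)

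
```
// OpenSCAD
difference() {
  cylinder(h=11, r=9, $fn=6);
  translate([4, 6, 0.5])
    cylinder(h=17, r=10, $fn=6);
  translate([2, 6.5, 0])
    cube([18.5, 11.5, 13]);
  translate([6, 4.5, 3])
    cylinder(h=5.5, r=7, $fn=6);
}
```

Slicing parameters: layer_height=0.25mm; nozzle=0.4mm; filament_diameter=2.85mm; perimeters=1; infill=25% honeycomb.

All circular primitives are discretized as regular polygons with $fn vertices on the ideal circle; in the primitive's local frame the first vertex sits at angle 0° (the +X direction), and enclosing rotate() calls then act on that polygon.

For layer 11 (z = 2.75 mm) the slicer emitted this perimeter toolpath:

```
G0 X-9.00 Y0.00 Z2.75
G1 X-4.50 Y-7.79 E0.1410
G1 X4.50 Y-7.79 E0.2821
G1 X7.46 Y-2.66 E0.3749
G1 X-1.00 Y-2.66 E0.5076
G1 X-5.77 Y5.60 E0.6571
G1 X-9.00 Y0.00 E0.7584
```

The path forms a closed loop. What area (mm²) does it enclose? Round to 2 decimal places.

96.66 mm²

Apply the shoelace formula to the sequence of (X, Y) vertices; enclosed area = 96.66 mm².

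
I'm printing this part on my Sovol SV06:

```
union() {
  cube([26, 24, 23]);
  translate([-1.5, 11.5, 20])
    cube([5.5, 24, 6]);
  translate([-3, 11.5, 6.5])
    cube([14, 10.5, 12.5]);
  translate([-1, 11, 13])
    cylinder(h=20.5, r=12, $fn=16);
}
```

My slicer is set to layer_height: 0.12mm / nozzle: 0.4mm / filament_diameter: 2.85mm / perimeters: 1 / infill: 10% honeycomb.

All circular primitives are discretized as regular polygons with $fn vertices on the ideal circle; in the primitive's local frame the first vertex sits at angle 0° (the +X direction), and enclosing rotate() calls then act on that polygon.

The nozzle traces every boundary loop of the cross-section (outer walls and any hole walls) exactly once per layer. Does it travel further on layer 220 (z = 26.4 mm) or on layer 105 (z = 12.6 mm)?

Layer 220 (z = 26.4): the cube is absent (z outside [0, 23]); the cube at (-1.5, 11.5) is absent (z outside [20, 26]); the cube at (-3, 11.5) is not intersected at this z (z outside [6.5, 19]); the r=12 cylinder at (-1, 11) contributes a regular 16-gon of circumradius 12 (perimeter = 2·16·12.000·sin(180°/16) = 74.91 mm); Merging all regions: only the r=12 cylinder at (-1, 11) is present, so the union is just that shape — boundary = 74.91 mm. So its perimeter = 74.91 mm. Layer 105 (z = 12.6): the cube is present — its section is the full 26×24 rectangle (perimeter 100.00 mm); the cube at (-1.5, 11.5) is not intersected at this z (z outside [20, 26]); the cube at (-3, 11.5) (footprint 14×10.5) is included at this height (perimeter 49.00 mm); the cylinder at (-1, 11) is absent (z outside [13, 33.5]); Combining (union): the regions partially overlap (shared area 115.50 mm²), so the edge portions inside another operand are dropped and the merged outline is re-measured after clipping — boundary = 106.00 mm. So its perimeter = 106.00 mm. Layer 105 is larger (106.00 vs 74.91 mm).

layer 105 (z = 12.6 mm)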